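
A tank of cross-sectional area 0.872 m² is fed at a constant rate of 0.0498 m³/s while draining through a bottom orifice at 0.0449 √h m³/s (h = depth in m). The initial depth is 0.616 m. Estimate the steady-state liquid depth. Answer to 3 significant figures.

A dh/dt = Q_in − 0.0449 √h. Steady state requires inflow = outflow:
Q_in = 0.0449 √h_ss ⇒ √h_ss = 0.0498/0.0449 = 1.1091.
h_ss = 1.1091² = 1.2302 m. (Since h₀ = 0.616 m < h_ss, the level will rise toward this value.)

1.23 m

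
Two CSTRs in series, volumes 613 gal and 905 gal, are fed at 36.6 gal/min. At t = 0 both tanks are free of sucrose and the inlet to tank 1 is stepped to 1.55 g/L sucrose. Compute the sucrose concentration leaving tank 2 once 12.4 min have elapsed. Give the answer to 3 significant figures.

Each tank obeys Vᵢ dCᵢ/dt = Q(Cᵢ₋₁ − Cᵢ), so τᵢ = Vᵢ/Q.
τ₁ = 613/36.6 = 16.749 min; τ₂ = 905/36.6 = 24.727 min.
Solving the cascade with C₁(0)=C₂(0)=0 gives C₂(t) = C_in[1 − (τ₁ e^(−t/τ₁) − τ₂ e^(−t/τ₂))/(τ₁ − τ₂)].
At t = 12.4: e^(−t/τ₁) = 0.47694, e^(−t/τ₂) = 0.60563.
C₂ = 1.55·[1 − (16.749·0.47694 − 24.727·0.60563)/(-7.9781)] = 1.55·0.12420 = 0.19252 g/L.

0.193 g/L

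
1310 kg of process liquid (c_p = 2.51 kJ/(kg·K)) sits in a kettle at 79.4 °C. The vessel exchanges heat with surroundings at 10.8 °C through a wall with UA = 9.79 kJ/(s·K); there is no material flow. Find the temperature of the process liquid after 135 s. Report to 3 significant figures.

56.7 °C

Lumped-capacitance energy balance: M c_p dT/dt = UA(T_amb − T).
dT/dt = (T_ss − T)/τ with T_ss = T_amb = 10.800 °C, τ = M c_p/UA = 1310·2.51/9.79 = 335.86 s.
Integrating: T(t) = T_ss + (T₀ − T_ss) e^(−t/τ).
T(135) = 10.800 + (68.600)·0.66901 = 56.694 °C.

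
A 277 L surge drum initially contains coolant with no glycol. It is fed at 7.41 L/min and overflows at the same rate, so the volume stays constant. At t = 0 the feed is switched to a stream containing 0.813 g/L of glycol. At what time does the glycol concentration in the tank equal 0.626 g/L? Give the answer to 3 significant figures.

Accumulation = in − out for the solute gives V dC/dt = Q(C_in − C), so τ = V/Q = 37.382 min.
C(t) = C_in + (C₀ − C_in) e^(−t/τ). Set C = 0.626 and solve for t:
e^(−t/τ) = (C − C_in)/(C₀ − C_in) = (0.626 − 0.813)/(0 − 0.813) = 0.23001
t = −τ ln(…) = 37.382 × 1.4696 = 54.937 min.

54.9 min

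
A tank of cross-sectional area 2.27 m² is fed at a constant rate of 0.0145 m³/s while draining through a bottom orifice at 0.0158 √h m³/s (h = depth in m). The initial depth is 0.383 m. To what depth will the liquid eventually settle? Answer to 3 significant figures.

Unsteady balance on liquid volume: A dh/dt = Q_in − 0.0158 √h. At steady state dh/dt = 0:
Q_in = 0.0158 √h_ss ⇒ √h_ss = 0.0145/0.0158 = 0.91772.
h_ss = 0.91772² = 0.84221 m. (Since h₀ = 0.383 m < h_ss, the level will rise toward this value.)

0.842 m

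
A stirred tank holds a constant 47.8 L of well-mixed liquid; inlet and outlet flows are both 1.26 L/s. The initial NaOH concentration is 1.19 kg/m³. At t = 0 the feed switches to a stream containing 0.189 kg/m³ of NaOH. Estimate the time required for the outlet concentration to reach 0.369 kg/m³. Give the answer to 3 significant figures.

65.1 s

Species balance on the tank: V dC/dt = Q(C_in − C), so τ = V/Q = 37.937 s.
C(t) = C_in + (C₀ − C_in) e^(−t/τ). Set C = 0.369 and solve for t:
e^(−t/τ) = (C − C_in)/(C₀ − C_in) = (0.369 − 0.189)/(1.19 − 0.189) = 0.17982
t = −τ ln(…) = 37.937 × 1.7158 = 65.091 s.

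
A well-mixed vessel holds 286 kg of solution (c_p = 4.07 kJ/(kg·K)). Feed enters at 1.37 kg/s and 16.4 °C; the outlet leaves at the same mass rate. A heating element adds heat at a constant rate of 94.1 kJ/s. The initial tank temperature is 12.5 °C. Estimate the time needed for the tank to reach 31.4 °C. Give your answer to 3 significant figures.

Energy balance: M c_p dT/dt = ṁ c_p (T_in − T) + 94.1.
τ = M/ṁ = 208.76 s; T_ss = T_in + Q̇/(ṁ c_p) = 33.276 °C.
T(t) = T_ss + (T₀ − T_ss) e^(−t/τ). Set T = 31.4:
e^(−t/τ) = (31.4 − 33.276)/(12.5 − 33.276) = 0.090305
t = −208.76 · ln(0.090305) = 501.97 s.

502 s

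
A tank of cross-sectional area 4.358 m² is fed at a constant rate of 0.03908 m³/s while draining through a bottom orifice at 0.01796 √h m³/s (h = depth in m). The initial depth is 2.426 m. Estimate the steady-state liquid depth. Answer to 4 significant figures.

4.735 m

A dh/dt = Q_in − 0.01796 √h. Steady state requires inflow = outflow:
Q_in = 0.01796 √h_ss ⇒ √h_ss = 0.03908/0.01796 = 2.17595.
h_ss = 2.17595² = 4.73474 m. (Since h₀ = 2.426 m < h_ss, the level will rise toward this value.)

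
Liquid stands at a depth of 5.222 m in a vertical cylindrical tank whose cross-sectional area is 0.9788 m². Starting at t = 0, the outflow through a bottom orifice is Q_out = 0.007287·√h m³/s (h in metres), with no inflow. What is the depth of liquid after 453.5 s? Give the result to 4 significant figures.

0.3565 m

Unsteady balance on liquid volume: A dh/dt = −0.007287 √h.
∫ h^(−1/2) dh = −(0.007287/A) ∫ dt, giving 2√h = 2√h₀ − (0.007287/A) t.
√h = √5.222 − 0.007287·453.5/(2·0.9788) = 2.28517 − 1.68812 = 0.597054.
h = 0.597054² = 0.356474 m.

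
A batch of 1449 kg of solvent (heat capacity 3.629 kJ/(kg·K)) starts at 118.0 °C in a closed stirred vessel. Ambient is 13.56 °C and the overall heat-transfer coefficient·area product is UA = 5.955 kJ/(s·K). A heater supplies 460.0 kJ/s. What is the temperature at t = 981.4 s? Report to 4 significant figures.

99.76 °C

Unsteady energy balance on the tank contents: M c_p dT/dt = −UA(T − T_amb) + Q̇.
dT/dt = (T_ss − T)/τ with T_ss = T_amb + Q̇/UA = 13.56 + 460.0/5.955 = 90.8060 °C, τ = M c_p/UA = 1449·3.629/5.955 = 883.026 s.
Integrating: T(t) = T_ss + (T₀ − T_ss) e^(−t/τ).
T(981.4) = 90.8060 + (27.1940)·0.329096 = 99.7554 °C.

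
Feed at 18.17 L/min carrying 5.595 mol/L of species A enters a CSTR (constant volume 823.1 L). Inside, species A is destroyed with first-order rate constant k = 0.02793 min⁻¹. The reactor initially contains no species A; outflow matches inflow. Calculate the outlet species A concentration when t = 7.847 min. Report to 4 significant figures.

0.8016 mol/L

Accumulation = in − out − consumed: V dC/dt = Q C_in − Q C − k V C.
dC/dt = (Q/V) C_in − (Q/V + k) C; effective rate a = Q/V + k = 0.0220751 + 0.02793 = 0.0500051 min⁻¹.
C_ss = Q C_in/(Q + kV) = 2.46995 mol/L; C(t) = C_ss + (C₀ − C_ss) e^(−a t).
C(7.847) = 2.46995 + (-2.46995)·e^(−0.0500051·7.847) = 2.46995 + (-2.46995)·0.675441 = 0.801645 mol/L.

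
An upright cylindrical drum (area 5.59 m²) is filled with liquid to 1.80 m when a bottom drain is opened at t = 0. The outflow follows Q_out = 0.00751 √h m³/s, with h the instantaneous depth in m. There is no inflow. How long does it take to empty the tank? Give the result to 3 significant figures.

Volume balance on the tank: A dh/dt = −0.00751 √h.
This is separable: 2 d(√h)/dt = −0.00751/A, so √h = √h₀ − (0.00751/(2A)) t.
Set h = 0: 2√h₀ = (0.00751/A) t_empty ⇒ t_empty = 2A√h₀/0.00751.
t_empty = 2·5.59·√1.80/0.00751 = 11.180·1.3416/0.00751 = 1997.3 s.

2000 s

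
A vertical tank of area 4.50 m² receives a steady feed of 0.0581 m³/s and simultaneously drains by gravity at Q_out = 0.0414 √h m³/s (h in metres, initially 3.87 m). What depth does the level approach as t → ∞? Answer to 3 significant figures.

A dh/dt = Q_in − 0.0414 √h. Steady state requires inflow = outflow:
Q_in = 0.0414 √h_ss ⇒ √h_ss = 0.0581/0.0414 = 1.4034.
h_ss = 1.4034² = 1.9695 m. (Since h₀ = 3.87 m > h_ss, the level will fall toward this value.)

1.97 m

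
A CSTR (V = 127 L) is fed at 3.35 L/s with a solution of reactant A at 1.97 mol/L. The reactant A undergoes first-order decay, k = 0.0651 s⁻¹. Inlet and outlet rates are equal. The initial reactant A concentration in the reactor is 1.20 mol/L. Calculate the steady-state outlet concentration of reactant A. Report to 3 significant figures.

0.568 mol/L

V dC/dt = Q(C_in − C) − k V C.
At steady state: 0 = Q C_in − (Q + kV) C_ss, so C_ss = Q C_in/(Q + kV).
C_ss = 3.35·1.97/(3.35 + 0.0651·127) = 6.5995/11.618 = 0.56806 mol/L.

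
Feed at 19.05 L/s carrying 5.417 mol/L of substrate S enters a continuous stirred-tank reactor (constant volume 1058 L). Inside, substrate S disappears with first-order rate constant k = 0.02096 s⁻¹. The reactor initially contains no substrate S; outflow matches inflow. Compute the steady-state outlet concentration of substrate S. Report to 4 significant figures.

Species balance: V dC/dt = Q C_in − Q C − k V C.
Steady state (dC/dt = 0): C_ss = Q C_in/(Q + kV) = C_in/(1 + kV/Q).
C_ss = 19.05·5.417/(19.05 + 0.02096·1058) = 103.194/41.2257 = 2.50314 mol/L.

2.503 mol/L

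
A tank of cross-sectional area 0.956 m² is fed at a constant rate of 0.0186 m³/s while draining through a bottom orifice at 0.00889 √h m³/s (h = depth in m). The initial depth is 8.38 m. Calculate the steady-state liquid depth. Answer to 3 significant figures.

A dh/dt = Q_in − 0.00889 √h. Steady state requires inflow = outflow:
Q_in = 0.00889 √h_ss ⇒ √h_ss = 0.0186/0.00889 = 2.0922.
h_ss = 2.0922² = 4.3775 m. (Since h₀ = 8.38 m > h_ss, the level will fall toward this value.)

4.38 m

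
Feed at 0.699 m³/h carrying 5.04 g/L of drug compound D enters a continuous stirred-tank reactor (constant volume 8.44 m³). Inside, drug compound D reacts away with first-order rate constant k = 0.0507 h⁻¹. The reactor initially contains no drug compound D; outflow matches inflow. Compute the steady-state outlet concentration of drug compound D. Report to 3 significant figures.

Accumulation = in − out − consumed: V dC/dt = Q C_in − Q C − k V C.
At steady state: 0 = Q C_in − (Q + kV) C_ss, so C_ss = Q C_in/(Q + kV).
C_ss = 0.699·5.04/(0.699 + 0.0507·8.44) = 3.5230/1.1269 = 3.1262 g/L.

3.13 g/L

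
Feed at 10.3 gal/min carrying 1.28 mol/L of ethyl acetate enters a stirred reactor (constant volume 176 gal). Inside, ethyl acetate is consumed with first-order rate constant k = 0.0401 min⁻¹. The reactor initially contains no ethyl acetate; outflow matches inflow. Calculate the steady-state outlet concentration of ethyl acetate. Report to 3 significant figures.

Accumulation = in − out − consumed: V dC/dt = Q C_in − Q C − k V C.
Steady state (dC/dt = 0): C_ss = Q C_in/(Q + kV) = C_in/(1 + kV/Q).
C_ss = 10.3·1.28/(10.3 + 0.0401·176) = 13.184/17.358 = 0.75955 mol/L.

0.760 mol/L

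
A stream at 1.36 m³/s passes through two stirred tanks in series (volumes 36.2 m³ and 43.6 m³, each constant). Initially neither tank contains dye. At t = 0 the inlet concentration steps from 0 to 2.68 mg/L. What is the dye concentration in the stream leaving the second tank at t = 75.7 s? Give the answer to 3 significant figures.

Each tank obeys Vᵢ dCᵢ/dt = Q(Cᵢ₋₁ − Cᵢ), so τᵢ = Vᵢ/Q.
τ₁ = 36.2/1.36 = 26.618 s; τ₂ = 43.6/1.36 = 32.059 s.
Solving the cascade with C₁(0)=C₂(0)=0 gives C₂(t) = C_in[1 − (τ₁ e^(−t/τ₁) − τ₂ e^(−t/τ₂))/(τ₁ − τ₂)].
At t = 75.7: e^(−t/τ₁) = 0.058194, e^(−t/τ₂) = 0.094299.
C₂ = 2.68·[1 − (26.618·0.058194 − 32.059·0.094299)/(-5.4412)] = 2.68·0.72908 = 1.9539 mg/L.

1.95 mg/L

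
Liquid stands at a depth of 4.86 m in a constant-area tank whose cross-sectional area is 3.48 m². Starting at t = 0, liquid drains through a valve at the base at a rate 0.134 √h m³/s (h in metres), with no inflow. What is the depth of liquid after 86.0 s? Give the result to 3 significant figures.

With no inflow, A dh/dt = −0.134 √h.
∫ h^(−1/2) dh = −(0.134/A) ∫ dt, giving 2√h = 2√h₀ − (0.134/A) t.
√h = √4.86 − 0.134·86.0/(2·3.48) = 2.2045 − 1.6557 = 0.54879.
h = 0.54879² = 0.30117 m.

0.301 m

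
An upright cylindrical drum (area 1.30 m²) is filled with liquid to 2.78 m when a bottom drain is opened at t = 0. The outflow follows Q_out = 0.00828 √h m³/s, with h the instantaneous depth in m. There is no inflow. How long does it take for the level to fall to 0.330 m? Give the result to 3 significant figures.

343 s

With no inflow, A dh/dt = −0.00828 √h.
This is separable: 2 d(√h)/dt = −0.00828/A, so √h = √h₀ − (0.00828/(2A)) t.
t = 2A(√h₀ − √h)/0.00828 = 2·1.30·(√2.78 − √0.330)/0.00828
  = 2.6000 × (1.6673 − 0.57446) / 0.00828 = 343.17 s.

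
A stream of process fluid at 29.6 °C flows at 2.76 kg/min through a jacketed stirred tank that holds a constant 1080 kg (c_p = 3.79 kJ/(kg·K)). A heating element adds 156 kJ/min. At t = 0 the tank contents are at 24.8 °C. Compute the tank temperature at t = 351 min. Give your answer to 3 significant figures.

Heat balance on the well-mixed liquid: M c_p dT/dt = ṁ c_p (T_in − T) + 156.
τ = M/ṁ = 391.30 min; T_ss = T_in + Q̇/(ṁ c_p) = 29.6 + 156/(2.76·3.79) = 44.513 °C.
This is linear first-order; T(t) = T_ss + (T₀ − T_ss) e^(−t/τ).
T(351) = 44.513 + (-19.713)·e^(−351/391.30) = 44.513 + (-19.713)·0.40779 = 36.474 °C.

36.5 °C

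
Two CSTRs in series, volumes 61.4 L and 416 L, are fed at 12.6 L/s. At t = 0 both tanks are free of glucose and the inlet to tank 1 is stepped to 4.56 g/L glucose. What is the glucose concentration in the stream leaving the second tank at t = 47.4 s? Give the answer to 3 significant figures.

3.29 g/L

Species balance on tank i: dCᵢ/dt = (Cᵢ₋₁ − Cᵢ)/τᵢ with τᵢ = Vᵢ/Q.
τ₁ = 61.4/12.6 = 4.8730 s; τ₂ = 416/12.6 = 33.016 s.
Tank 1: C₁ = C_in(1 − e^(−t/τ₁)). Tank 2 (τ₁ ≠ τ₂): C₂ = C_in[1 − (τ₁ e^(−t/τ₁) − τ₂ e^(−t/τ₂))/(τ₁ − τ₂)].
At t = 47.4: e^(−t/τ₁) = 5.9649e-05, e^(−t/τ₂) = 0.23796.
C₂ = 4.56·[1 − (4.8730·5.9649e-05 − 33.016·0.23796)/(-28.143)] = 4.56·0.72085 = 3.2871 g/L.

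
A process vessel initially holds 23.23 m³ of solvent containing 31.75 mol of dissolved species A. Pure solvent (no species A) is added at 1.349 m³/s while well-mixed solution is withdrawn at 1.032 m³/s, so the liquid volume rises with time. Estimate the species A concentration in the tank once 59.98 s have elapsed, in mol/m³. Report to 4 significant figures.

0.1073 mol/m³

Total volume: dV/dt = Q_in − Q_out = 0.317000 m³/s, so V(t) = 23.23 + 0.317000 t and V(59.98) = 42.2437 m³.
No species A enters, so dm/dt = −Q_out · (m/V).
Separate: dm/m = −Q_out dt/V(t) ⇒ ln(m/m₀) = −(Q_out/(Q_in−Q_out)) ln(V/V₀).
m = m₀ (V₀/V)^(Q_out/(Q_in−Q_out)) = 31.75 × (23.23/42.2437)^(3.25552) = 4.53153 mol.
C = m/V = 4.53153/42.2437 = 0.107271 mol/m³.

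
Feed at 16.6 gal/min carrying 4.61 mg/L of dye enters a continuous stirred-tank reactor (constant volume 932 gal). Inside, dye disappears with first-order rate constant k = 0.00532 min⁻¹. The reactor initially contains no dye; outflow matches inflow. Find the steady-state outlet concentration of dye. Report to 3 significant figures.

Species balance: V dC/dt = Q C_in − Q C − k V C.
At steady state: 0 = Q C_in − (Q + kV) C_ss, so C_ss = Q C_in/(Q + kV).
C_ss = 16.6·4.61/(16.6 + 0.00532·932) = 76.526/21.558 = 3.5497 mg/L.

3.55 mg/L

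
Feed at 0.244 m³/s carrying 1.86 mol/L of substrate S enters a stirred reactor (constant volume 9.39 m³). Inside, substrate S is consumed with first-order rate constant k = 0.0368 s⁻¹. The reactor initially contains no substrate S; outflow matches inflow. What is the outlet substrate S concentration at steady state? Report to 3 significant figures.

Accumulation = in − out − consumed: V dC/dt = Q C_in − Q C − k V C.
At steady state: 0 = Q C_in − (Q + kV) C_ss, so C_ss = Q C_in/(Q + kV).
C_ss = 0.244·1.86/(0.244 + 0.0368·9.39) = 0.45384/0.58955 = 0.76980 mol/L.

0.770 mol/L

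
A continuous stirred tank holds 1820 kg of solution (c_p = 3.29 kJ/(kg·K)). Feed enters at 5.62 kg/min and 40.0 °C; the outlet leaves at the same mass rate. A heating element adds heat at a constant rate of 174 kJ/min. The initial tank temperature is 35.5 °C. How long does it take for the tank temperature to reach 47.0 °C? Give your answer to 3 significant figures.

M c_p dT/dt = ṁ c_p (T_in − T) + Q̇.
τ = M/ṁ = 323.84 min; T_ss = T_in + Q̇/(ṁ c_p) = 49.411 °C.
T(t) = T_ss + (T₀ − T_ss) e^(−t/τ). Set T = 47.0:
e^(−t/τ) = (47.0 − 49.411)/(35.5 − 49.411) = 0.17329
t = −323.84 · ln(0.17329) = 567.63 min.

568 min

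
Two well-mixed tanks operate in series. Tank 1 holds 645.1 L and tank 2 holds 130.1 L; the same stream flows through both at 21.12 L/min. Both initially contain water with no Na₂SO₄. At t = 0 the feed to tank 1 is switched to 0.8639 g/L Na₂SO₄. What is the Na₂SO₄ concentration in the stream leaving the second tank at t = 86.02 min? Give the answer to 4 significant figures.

Species balance on tank i: dCᵢ/dt = (Cᵢ₋₁ − Cᵢ)/τᵢ with τᵢ = Vᵢ/Q.
τ₁ = 645.1/21.12 = 30.5445 min; τ₂ = 130.1/21.12 = 6.16004 min.
Tank 1: C₁ = C_in(1 − e^(−t/τ₁)). Tank 2 (τ₁ ≠ τ₂): C₂ = C_in[1 − (τ₁ e^(−t/τ₁) − τ₂ e^(−t/τ₂))/(τ₁ − τ₂)].
At t = 86.02: e^(−t/τ₁) = 0.0598318, e^(−t/τ₂) = 8.61837e-07.
C₂ = 0.8639·[1 − (30.5445·0.0598318 − 6.16004·8.61837e-07)/(24.3845)] = 0.8639·0.925054 = 0.799154 g/L.

0.7992 g/L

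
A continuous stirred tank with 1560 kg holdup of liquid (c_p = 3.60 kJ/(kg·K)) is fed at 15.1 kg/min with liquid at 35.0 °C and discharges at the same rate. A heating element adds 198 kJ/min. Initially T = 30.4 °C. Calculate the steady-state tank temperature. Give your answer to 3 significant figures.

38.6 °C

Unsteady energy balance on the tank contents: M c_p dT/dt = ṁ c_p (T_in − T) + 198.
At steady state dT/dt = 0 ⇒ T_ss = T_in + Q̇/(ṁ c_p) = 35.0 + 198/(15.1·3.60) = 38.642 °C.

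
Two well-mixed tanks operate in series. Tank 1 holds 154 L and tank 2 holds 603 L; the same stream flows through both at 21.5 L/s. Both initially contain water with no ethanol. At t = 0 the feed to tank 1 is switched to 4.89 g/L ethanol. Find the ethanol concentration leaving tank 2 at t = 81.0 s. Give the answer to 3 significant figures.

Time constants: τᵢ = Vᵢ/Q for each well-mixed tank.
τ₁ = 154/21.5 = 7.1628 s; τ₂ = 603/21.5 = 28.047 s.
Tank 1: C₁ = C_in(1 − e^(−t/τ₁)). Tank 2 (τ₁ ≠ τ₂): C₂ = C_in[1 − (τ₁ e^(−t/τ₁) − τ₂ e^(−t/τ₂))/(τ₁ − τ₂)].
At t = 81.0: e^(−t/τ₁) = 1.2269e-05, e^(−t/τ₂) = 0.055684.
C₂ = 4.89·[1 − (7.1628·1.2269e-05 − 28.047·0.055684)/(-20.884)] = 4.89·0.92522 = 4.5243 g/L.

4.52 g/L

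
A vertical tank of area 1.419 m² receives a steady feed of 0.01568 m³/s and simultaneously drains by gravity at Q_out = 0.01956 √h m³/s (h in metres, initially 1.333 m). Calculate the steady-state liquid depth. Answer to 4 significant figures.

A dh/dt = Q_in − 0.01956 √h. Steady state requires inflow = outflow:
Q_in = 0.01956 √h_ss ⇒ √h_ss = 0.01568/0.01956 = 0.801636.
h_ss = 0.801636² = 0.642620 m. (Since h₀ = 1.333 m > h_ss, the level will fall toward this value.)

0.6426 m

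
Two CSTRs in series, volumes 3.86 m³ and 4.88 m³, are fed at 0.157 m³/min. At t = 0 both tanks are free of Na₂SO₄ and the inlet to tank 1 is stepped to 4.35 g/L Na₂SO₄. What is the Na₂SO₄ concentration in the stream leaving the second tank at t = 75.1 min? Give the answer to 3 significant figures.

3.27 g/L

Species balance on tank i: dCᵢ/dt = (Cᵢ₋₁ − Cᵢ)/τᵢ with τᵢ = Vᵢ/Q.
τ₁ = 3.86/0.157 = 24.586 min; τ₂ = 4.88/0.157 = 31.083 min.
Solving the cascade with C₁(0)=C₂(0)=0 gives C₂(t) = C_in[1 − (τ₁ e^(−t/τ₁) − τ₂ e^(−t/τ₂))/(τ₁ − τ₂)].
At t = 75.1: e^(−t/τ₁) = 0.047142, e^(−t/τ₂) = 0.089267.
C₂ = 4.35·[1 − (24.586·0.047142 − 31.083·0.089267)/(-6.4968)] = 4.35·0.75132 = 3.2682 g/L.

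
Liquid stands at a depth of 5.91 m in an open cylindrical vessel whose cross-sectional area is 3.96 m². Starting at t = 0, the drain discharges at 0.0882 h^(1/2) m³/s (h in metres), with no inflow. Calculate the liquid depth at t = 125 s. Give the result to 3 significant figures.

A dh/dt = −Q_out = −0.0882 √h.
∫ h^(−1/2) dh = −(0.0882/A) ∫ dt, giving 2√h = 2√h₀ − (0.0882/A) t.
√h = √5.91 − 0.0882·125/(2·3.96) = 2.4310 − 1.3920 = 1.0390.
h = 1.0390² = 1.0795 m.

1.08 m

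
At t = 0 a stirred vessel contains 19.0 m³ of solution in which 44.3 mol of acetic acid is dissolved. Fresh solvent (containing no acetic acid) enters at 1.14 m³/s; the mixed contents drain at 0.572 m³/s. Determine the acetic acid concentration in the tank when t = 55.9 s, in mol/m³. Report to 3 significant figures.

0.325 mol/m³

Total volume: dV/dt = Q_in − Q_out = 0.56800 m³/s, so V(t) = 19.0 + 0.56800 t and V(55.9) = 50.751 m³.
Solute balance: dm/dt = 0 − Q_out C = −Q_out m/V(t).
Separate: dm/m = −Q_out dt/V(t) ⇒ ln(m/m₀) = −(Q_out/(Q_in−Q_out)) ln(V/V₀).
m = m₀ (V₀/V)^(Q_out/(Q_in−Q_out)) = 44.3 × (19.0/50.751)^(1.0070) = 16.470 mol.
C = m/V = 16.470/50.751 = 0.32453 mol/m³.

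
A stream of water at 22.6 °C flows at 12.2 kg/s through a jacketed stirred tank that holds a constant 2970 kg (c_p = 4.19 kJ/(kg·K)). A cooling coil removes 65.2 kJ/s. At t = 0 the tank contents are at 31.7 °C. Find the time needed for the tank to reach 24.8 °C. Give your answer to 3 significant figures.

266 s

M c_p dT/dt = ṁ c_p (T_in − T) − Q̇.
τ = M/ṁ = 243.44 s; T_ss = T_in − Q̇/(ṁ c_p) = 21.325 °C.
T(t) = T_ss + (T₀ − T_ss) e^(−t/τ). Set T = 24.8:
e^(−t/τ) = (24.8 − 21.325)/(31.7 − 21.325) = 0.33497
t = −243.44 · ln(0.33497) = 266.26 s.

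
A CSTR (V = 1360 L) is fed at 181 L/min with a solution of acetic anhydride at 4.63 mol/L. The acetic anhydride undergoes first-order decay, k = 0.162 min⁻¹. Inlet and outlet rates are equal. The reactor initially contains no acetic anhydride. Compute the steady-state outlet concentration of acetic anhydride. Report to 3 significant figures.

Species balance: V dC/dt = Q C_in − Q C − k V C.
Steady state (dC/dt = 0): C_ss = Q C_in/(Q + kV) = C_in/(1 + kV/Q).
C_ss = 181·4.63/(181 + 0.162·1360) = 838.03/401.32 = 2.0882 mol/L.

2.09 mol/L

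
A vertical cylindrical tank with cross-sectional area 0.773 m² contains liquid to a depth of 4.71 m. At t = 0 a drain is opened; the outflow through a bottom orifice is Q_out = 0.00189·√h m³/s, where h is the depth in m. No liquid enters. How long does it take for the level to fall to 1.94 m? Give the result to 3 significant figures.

With no inflow, A dh/dt = −0.00189 √h.
Separate and integrate: 2(√h − √h₀) = −(0.00189/A) t.
t = 2A(√h₀ − √h)/0.00189 = 2·0.773·(√4.71 − √1.94)/0.00189
  = 1.5460 × (2.1703 − 1.3928) / 0.00189 = 635.92 s.

636 s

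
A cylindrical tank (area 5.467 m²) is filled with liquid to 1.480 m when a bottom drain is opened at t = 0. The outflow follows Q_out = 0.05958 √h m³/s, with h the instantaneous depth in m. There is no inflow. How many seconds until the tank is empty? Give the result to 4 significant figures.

With no inflow, A dh/dt = −0.05958 √h.
This is separable: 2 d(√h)/dt = −0.05958/A, so √h = √h₀ − (0.05958/(2A)) t.
Tank is empty when √h = 0: t_empty = 2A√h₀/0.05958.
t_empty = 2·5.467·√1.480/0.05958 = 10.9340·1.21655/0.05958 = 223.259 s.

223.3 s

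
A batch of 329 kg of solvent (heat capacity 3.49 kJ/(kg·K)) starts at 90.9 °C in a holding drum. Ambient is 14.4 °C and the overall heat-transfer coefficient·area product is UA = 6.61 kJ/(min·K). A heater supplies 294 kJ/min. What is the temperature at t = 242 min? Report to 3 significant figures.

Lumped-capacitance energy balance: M c_p dT/dt = UA(T_amb − T) + Q̇.
dT/dt = (T_ss − T)/τ with T_ss = T_amb + Q̇/UA = 14.4 + 294/6.61 = 58.878 °C, τ = M c_p/UA = 329·3.49/6.61 = 173.71 min.
Integrating: T(t) = T_ss + (T₀ − T_ss) e^(−t/τ).
T(242) = 58.878 + (32.022)·0.24829 = 66.829 °C.

66.8 °C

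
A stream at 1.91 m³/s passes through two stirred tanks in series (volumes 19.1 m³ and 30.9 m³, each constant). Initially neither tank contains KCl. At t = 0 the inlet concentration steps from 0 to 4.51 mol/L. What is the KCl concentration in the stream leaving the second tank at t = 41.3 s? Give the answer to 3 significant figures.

3.71 mol/L

Species balance on tank i: dCᵢ/dt = (Cᵢ₋₁ − Cᵢ)/τᵢ with τᵢ = Vᵢ/Q.
τ₁ = 19.1/1.91 = 10.000 s; τ₂ = 30.9/1.91 = 16.178 s.
Solving the cascade with C₁(0)=C₂(0)=0 gives C₂(t) = C_in[1 − (τ₁ e^(−t/τ₁) − τ₂ e^(−t/τ₂))/(τ₁ − τ₂)].
At t = 41.3: e^(−t/τ₁) = 0.016083, e^(−t/τ₂) = 0.077860.
C₂ = 4.51·[1 − (10.000·0.016083 − 16.178·0.077860)/(-6.1780)] = 4.51·0.82215 = 3.7079 mol/L.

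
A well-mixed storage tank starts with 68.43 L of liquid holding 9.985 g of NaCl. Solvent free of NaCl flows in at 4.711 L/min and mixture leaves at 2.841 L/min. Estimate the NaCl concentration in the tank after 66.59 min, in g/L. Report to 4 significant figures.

0.01071 g/L

Let m(t) be the amount of NaCl. Volume: V(t) = V₀ + (Q_in − Q_out) t = 68.43 + 1.87000 t; V(66.59) = 192.953 L.
Solute balance: dm/dt = 0 − Q_out C = −Q_out m/V(t).
dm/m = −Q_out dt/(V₀ + 1.87000 t); integrating gives ln(m/m₀) = −(Q_out/(Q_in−Q_out)) ln(V/V₀).
m = m₀ (V₀/V)^(Q_out/(Q_in−Q_out)) = 9.985 × (68.43/192.953)^(1.51925) = 2.06715 g.
C = m/V = 2.06715/192.953 = 0.0107132 g/L.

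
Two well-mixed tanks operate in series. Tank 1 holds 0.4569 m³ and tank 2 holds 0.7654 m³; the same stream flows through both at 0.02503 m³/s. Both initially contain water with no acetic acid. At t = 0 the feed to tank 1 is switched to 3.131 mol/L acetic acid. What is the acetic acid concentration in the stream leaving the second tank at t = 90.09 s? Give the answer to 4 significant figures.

Time constants: τᵢ = Vᵢ/Q for each well-mixed tank.
τ₁ = 0.4569/0.02503 = 18.2541 s; τ₂ = 0.7654/0.02503 = 30.5793 s.
Tank 1: C₁ = C_in(1 − e^(−t/τ₁)). Tank 2 (τ₁ ≠ τ₂): C₂ = C_in[1 − (τ₁ e^(−t/τ₁) − τ₂ e^(−t/τ₂))/(τ₁ − τ₂)].
At t = 90.09: e^(−t/τ₁) = 0.00718808, e^(−t/τ₂) = 0.0525437.
C₂ = 3.131·[1 − (18.2541·0.00718808 − 30.5793·0.0525437)/(-12.3252)] = 3.131·0.880283 = 2.75617 mol/L.

2.756 mol/L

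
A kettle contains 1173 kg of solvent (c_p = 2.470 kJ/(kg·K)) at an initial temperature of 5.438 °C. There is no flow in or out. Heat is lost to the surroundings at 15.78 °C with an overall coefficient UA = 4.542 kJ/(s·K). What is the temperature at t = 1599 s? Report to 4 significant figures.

M c_p dT/dt = −UA(T − T_amb).
dT/dt = (T_ss − T)/τ with T_ss = T_amb = 15.7800 °C, τ = M c_p/UA = 1173·2.470/4.542 = 637.893 s.
Solution: T(t) = T_ss + (T₀ − T_ss) e^(−t/τ).
T(1599) = 15.7800 + (-10.3420)·0.0815377 = 14.9367 °C.

14.94 °C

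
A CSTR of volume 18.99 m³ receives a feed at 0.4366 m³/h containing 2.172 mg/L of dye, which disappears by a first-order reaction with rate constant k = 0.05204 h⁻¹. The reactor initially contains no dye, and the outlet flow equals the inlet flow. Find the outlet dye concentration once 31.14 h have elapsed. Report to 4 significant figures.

0.6012 mg/L

Accumulation = in − out − consumed: V dC/dt = Q C_in − Q C − k V C.
dC/dt = (Q/V) C_in − (Q/V + k) C; effective rate a = Q/V + k = 0.0229910 + 0.05204 = 0.0750310 h⁻¹.
C_ss = Q C_in/(Q + kV) = 0.665545 mg/L; C(t) = C_ss + (C₀ − C_ss) e^(−a t).
C(31.14) = 0.665545 + (-0.665545)·e^(−0.0750310·31.14) = 0.665545 + (-0.665545)·0.0966686 = 0.601208 mg/L.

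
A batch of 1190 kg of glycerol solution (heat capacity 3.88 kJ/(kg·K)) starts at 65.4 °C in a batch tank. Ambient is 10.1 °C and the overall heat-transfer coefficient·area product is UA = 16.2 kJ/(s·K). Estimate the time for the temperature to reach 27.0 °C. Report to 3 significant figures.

M c_p dT/dt = −UA(T − T_amb).
τ = M c_p/UA = 285.01 s; T_ss = T_amb = 10.100 °C.
T(t) = T_ss + (T₀ − T_ss)e^(−t/τ); set T = 27.0:
t = −τ ln[(T − T_ss)/(T₀ − T_ss)] = −285.01 · ln(0.30561) = 337.87 s.

338 s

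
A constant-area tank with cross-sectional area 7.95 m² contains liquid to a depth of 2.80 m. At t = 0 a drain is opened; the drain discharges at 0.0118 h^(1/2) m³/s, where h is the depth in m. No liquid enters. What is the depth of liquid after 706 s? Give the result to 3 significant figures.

With no inflow, A dh/dt = −0.0118 √h.
Separate and integrate: 2(√h − √h₀) = −(0.0118/A) t.
√h = √2.80 − 0.0118·706/(2·7.95) = 1.6733 − 0.52395 = 1.1494.
h = 1.1494² = 1.3211 m.

1.32 m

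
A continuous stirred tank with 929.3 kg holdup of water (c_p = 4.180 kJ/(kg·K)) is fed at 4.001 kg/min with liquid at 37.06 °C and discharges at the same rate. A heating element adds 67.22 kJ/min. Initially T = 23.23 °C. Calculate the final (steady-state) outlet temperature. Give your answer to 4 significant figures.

M c_p dT/dt = ṁ c_p (T_in − T) + Q̇.
At steady state dT/dt = 0 ⇒ T_ss = T_in + Q̇/(ṁ c_p) = 37.06 + 67.22/(4.001·4.180) = 41.0793 °C.

41.08 °C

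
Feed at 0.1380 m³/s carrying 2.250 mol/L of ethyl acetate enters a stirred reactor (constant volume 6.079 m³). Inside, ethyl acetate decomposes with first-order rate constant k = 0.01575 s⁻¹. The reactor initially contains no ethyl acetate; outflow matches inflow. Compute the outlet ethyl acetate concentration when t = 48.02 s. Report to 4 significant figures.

1.119 mol/L

Accumulation = in − out − consumed: V dC/dt = Q C_in − Q C − k V C.
dC/dt = (Q/V) C_in − (Q/V + k) C; effective rate a = Q/V + k = 0.0227011 + 0.01575 = 0.0384511 s⁻¹.
C_ss = Q C_in/(Q + kV) = 1.32837 mol/L; C(t) = C_ss + (C₀ − C_ss) e^(−a t).
C(48.02) = 1.32837 + (-1.32837)·e^(−0.0384511·48.02) = 1.32837 + (-1.32837)·0.157801 = 1.11876 mol/L.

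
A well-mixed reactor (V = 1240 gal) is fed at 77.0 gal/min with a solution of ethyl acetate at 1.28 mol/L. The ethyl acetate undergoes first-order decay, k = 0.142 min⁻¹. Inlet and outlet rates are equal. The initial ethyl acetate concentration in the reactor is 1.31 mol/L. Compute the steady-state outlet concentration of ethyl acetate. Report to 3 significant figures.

0.389 mol/L

Accumulation = in − out − consumed: V dC/dt = Q C_in − Q C − k V C.
At steady state: 0 = Q C_in − (Q + kV) C_ss, so C_ss = Q C_in/(Q + kV).
C_ss = 77.0·1.28/(77.0 + 0.142·1240) = 98.560/253.08 = 0.38944 mol/L.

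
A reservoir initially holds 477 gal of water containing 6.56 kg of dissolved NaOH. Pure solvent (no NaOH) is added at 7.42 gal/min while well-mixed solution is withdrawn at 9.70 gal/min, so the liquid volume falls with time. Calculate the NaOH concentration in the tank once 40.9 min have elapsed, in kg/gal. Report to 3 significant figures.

Let m(t) be the amount of NaOH. Volume: V(t) = V₀ + (Q_in − Q_out) t = 477 − 2.2800 t; V(40.9) = 383.75 gal.
Solute balance: dm/dt = 0 − Q_out C = −Q_out m/V(t).
dm/m = −Q_out dt/(V₀ − 2.2800 t); integrating gives ln(m/m₀) = −(Q_out/(Q_in−Q_out)) ln(V/V₀).
m = m₀ (V₀/V)^(Q_out/(Q_in−Q_out)) = 6.56 × (477/383.75)^(-4.2544) = 2.6001 kg.
C = m/V = 2.6001/383.75 = 0.0067754 kg/gal.

0.00678 kg/gal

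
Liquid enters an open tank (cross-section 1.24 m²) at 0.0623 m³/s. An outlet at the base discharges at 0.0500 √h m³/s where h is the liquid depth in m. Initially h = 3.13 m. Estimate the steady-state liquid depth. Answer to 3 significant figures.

1.55 m

Mass balance (ρ constant): A dh/dt = Q_in − 0.0500 √h. At steady state dh/dt = 0:
Q_in = 0.0500 √h_ss ⇒ √h_ss = 0.0623/0.0500 = 1.2460.
h_ss = 1.2460² = 1.5525 m. (Since h₀ = 3.13 m > h_ss, the level will fall toward this value.)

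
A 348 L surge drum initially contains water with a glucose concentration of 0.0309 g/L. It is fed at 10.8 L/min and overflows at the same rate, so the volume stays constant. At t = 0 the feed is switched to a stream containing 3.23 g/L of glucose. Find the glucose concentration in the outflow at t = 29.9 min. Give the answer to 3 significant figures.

Species balance on the tank: V dC/dt = Q(C_in − C).
Time constant τ = V/Q = 348/10.8 = 32.222 min.
Solution: C(t) = C_in + (C₀ − C_in) e^(−t/τ).
C(29.9) = 3.23 + (0.0309 − 3.23)·e^(−29.9/32.222) = 3.23 + (-3.1991)·0.39537 = 1.9652 g/L.

1.97 g/L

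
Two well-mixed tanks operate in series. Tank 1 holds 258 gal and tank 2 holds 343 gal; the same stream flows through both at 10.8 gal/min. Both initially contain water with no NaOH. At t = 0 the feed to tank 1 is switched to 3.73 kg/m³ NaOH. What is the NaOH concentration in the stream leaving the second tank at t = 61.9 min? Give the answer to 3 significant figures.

Time constants: τᵢ = Vᵢ/Q for each well-mixed tank.
τ₁ = 258/10.8 = 23.889 min; τ₂ = 343/10.8 = 31.759 min.
Tank 1: C₁ = C_in(1 − e^(−t/τ₁)). Tank 2 (τ₁ ≠ τ₂): C₂ = C_in[1 − (τ₁ e^(−t/τ₁) − τ₂ e^(−t/τ₂))/(τ₁ − τ₂)].
At t = 61.9: e^(−t/τ₁) = 0.074933, e^(−t/τ₂) = 0.14241.
C₂ = 3.73·[1 − (23.889·0.074933 − 31.759·0.14241)/(-7.8704)] = 3.73·0.65277 = 2.4348 kg/m³.

2.43 kg/m³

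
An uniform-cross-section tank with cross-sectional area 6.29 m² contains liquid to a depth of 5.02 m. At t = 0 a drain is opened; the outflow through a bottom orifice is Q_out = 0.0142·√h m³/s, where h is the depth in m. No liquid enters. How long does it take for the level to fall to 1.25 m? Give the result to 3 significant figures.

With no inflow, A dh/dt = −0.0142 √h.
Separate and integrate: 2(√h − √h₀) = −(0.0142/A) t.
t = 2A(√h₀ − √h)/0.0142 = 2·6.29·(√5.02 − √1.25)/0.0142
  = 12.580 × (2.2405 − 1.1180) / 0.0142 = 994.44 s.

994 s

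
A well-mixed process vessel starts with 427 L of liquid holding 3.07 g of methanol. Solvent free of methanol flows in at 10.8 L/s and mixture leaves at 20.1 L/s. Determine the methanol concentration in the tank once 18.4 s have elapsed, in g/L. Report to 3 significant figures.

Let m(t) be the amount of methanol. Volume: V(t) = V₀ + (Q_in − Q_out) t = 427 − 9.3000 t; V(18.4) = 255.88 L.
No methanol enters, so dm/dt = −Q_out · (m/V).
Separate: dm/m = −Q_out dt/V(t) ⇒ ln(m/m₀) = −(Q_out/(Q_in−Q_out)) ln(V/V₀).
m = m₀ (V₀/V)^(Q_out/(Q_in−Q_out)) = 3.07 × (427/255.88)^(-2.1613) = 1.0150 g.
C = m/V = 1.0150/255.88 = 0.0039669 g/L.

0.00397 g/L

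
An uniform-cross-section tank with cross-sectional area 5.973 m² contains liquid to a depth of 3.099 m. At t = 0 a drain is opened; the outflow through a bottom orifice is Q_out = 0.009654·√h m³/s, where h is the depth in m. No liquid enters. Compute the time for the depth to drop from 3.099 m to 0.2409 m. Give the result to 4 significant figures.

1571 s

Unsteady balance on liquid volume: A dh/dt = −0.009654 √h.
Separate and integrate: 2(√h − √h₀) = −(0.009654/A) t.
t = 2A(√h₀ − √h)/0.009654 = 2·5.973·(√3.099 − √0.2409)/0.009654
  = 11.9460 × (1.76040 − 0.490816) / 0.009654 = 1571.00 s.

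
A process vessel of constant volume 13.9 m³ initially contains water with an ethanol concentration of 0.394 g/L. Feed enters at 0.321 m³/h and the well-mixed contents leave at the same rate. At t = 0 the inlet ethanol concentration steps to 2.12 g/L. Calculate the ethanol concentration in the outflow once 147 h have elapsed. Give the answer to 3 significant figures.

2.06 g/L

Mass balance on the solute (V constant): V dC/dt = Q(C_in − C).
Time constant τ = V/Q = 13.9/0.321 = 43.302 h.
C approaches C_in exponentially: C(t) = C_in + (C₀ − C_in) e^(−t/τ).
C(147) = 2.12 + (0.394 − 2.12)·e^(−147/43.302) = 2.12 + (-1.7260)·0.033549 = 2.0621 g/L.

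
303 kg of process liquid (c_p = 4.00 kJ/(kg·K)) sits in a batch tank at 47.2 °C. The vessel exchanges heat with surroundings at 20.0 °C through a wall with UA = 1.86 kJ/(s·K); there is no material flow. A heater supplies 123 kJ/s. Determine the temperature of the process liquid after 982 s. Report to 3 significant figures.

Heat balance on the well-mixed liquid: M c_p dT/dt = −UA(T − T_amb) + Q̇.
dT/dt = (T_ss − T)/τ with T_ss = T_amb + Q̇/UA = 20.0 + 123/1.86 = 86.129 °C, τ = M c_p/UA = 303·4.00/1.86 = 651.61 s.
T approaches T_ss exponentially: T(t) = T_ss + (T₀ − T_ss) e^(−t/τ).
T(982) = 86.129 + (-38.929)·0.22157 = 77.504 °C.

77.5 °C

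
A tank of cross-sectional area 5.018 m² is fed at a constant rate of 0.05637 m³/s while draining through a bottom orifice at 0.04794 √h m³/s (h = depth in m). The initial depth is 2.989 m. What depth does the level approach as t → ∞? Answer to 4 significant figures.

1.383 m

Mass balance (ρ constant): A dh/dt = Q_in − 0.04794 √h. At steady state dh/dt = 0:
Q_in = 0.04794 √h_ss ⇒ √h_ss = 0.05637/0.04794 = 1.17584.
h_ss = 1.17584² = 1.38261 m. (Since h₀ = 2.989 m > h_ss, the level will fall toward this value.)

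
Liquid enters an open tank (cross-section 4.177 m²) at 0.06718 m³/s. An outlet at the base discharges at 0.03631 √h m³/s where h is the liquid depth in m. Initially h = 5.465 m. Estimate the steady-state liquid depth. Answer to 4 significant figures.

Volume balance on the tank: A dh/dt = Q_in − 0.03631 √h. At steady state dh/dt = 0:
Q_in = 0.03631 √h_ss ⇒ √h_ss = 0.06718/0.03631 = 1.85018.
h_ss = 1.85018² = 3.42316 m. (Since h₀ = 5.465 m > h_ss, the level will fall toward this value.)

3.423 m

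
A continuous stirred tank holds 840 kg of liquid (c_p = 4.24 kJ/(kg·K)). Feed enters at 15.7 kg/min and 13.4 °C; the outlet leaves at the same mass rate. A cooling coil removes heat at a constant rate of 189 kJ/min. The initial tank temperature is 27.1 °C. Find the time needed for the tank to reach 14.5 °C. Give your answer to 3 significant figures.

M c_p dT/dt = ṁ c_p (T_in − T) − Q̇.
τ = M/ṁ = 53.503 min; T_ss = T_in − Q̇/(ṁ c_p) = 10.561 °C.
T(t) = T_ss + (T₀ − T_ss) e^(−t/τ). Set T = 14.5:
e^(−t/τ) = (14.5 − 10.561)/(27.1 − 10.561) = 0.23817
t = −53.503 · ln(0.23817) = 76.764 min.

76.8 min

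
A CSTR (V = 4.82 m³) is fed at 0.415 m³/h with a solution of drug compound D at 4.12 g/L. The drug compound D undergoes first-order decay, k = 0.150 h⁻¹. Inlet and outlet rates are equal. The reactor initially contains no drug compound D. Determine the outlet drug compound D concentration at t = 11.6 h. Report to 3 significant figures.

1.41 g/L

Accumulation = in − out − consumed: V dC/dt = Q C_in − Q C − k V C.
dC/dt = (Q/V) C_in − (Q/V + k) C; effective rate a = Q/V + k = 0.086100 + 0.150 = 0.23610 h⁻¹.
C_ss = Q C_in/(Q + kV) = 1.5025 g/L; C(t) = C_ss + (C₀ − C_ss) e^(−a t).
C(11.6) = 1.5025 + (-1.5025)·e^(−0.23610·11.6) = 1.5025 + (-1.5025)·0.064651 = 1.4053 g/L.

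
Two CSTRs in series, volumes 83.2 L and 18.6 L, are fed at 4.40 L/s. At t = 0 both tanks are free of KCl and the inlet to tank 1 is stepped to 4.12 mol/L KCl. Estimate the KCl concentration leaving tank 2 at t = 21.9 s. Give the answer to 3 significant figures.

Time constants: τᵢ = Vᵢ/Q for each well-mixed tank.
τ₁ = 83.2/4.40 = 18.909 s; τ₂ = 18.6/4.40 = 4.2273 s.
Tank 1: C₁ = C_in(1 − e^(−t/τ₁)). Tank 2 (τ₁ ≠ τ₂): C₂ = C_in[1 − (τ₁ e^(−t/τ₁) − τ₂ e^(−t/τ₂))/(τ₁ − τ₂)].
At t = 21.9: e^(−t/τ₁) = 0.31406, e^(−t/τ₂) = 0.0056244.
C₂ = 4.12·[1 − (18.909·0.31406 − 4.2273·0.0056244)/(14.682)] = 4.12·0.59713 = 2.4602 mol/L.

2.46 mol/L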